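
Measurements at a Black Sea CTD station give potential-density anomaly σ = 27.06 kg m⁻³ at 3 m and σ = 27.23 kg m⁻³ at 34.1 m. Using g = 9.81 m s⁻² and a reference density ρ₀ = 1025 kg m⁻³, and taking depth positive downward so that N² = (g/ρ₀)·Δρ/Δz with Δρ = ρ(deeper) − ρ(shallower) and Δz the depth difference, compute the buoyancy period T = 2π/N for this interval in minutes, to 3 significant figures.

Δρ = 1027.23 − 1027.06 = 0.17 kg m⁻³ over Δz = 34.1 − 3 = 31.1 m.
N² = (9.81/1025) × (0.17/31.1) = 5.2316 × 10⁻⁵ s⁻².
N = √(5.2316 × 10⁻⁵) = 7.2330 × 10⁻³ rad s⁻¹, so T = 2π/N = 868.68 s = 14.478 min ≈ 14.5 min.
Since Δρ > 0 the layer is stably stratified.

14.5 min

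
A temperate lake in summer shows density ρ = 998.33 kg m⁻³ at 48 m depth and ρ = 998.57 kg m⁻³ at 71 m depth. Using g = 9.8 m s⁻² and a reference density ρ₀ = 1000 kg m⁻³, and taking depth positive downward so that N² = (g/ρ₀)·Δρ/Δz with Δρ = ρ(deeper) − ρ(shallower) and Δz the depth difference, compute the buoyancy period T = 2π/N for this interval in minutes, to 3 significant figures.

Δρ = 998.57 − 998.33 = 0.24 kg m⁻³ over Δz = 71 − 48 = 23 m.
N² = (9.8/1000) × (0.24/23) = 1.0226 × 10⁻⁴ s⁻².
N = √(1.0226 × 10⁻⁴) = 0.010112 rad s⁻¹, so T = 2π/N = 621.36 s = 10.356 min ≈ 10.4 min.

10.4 min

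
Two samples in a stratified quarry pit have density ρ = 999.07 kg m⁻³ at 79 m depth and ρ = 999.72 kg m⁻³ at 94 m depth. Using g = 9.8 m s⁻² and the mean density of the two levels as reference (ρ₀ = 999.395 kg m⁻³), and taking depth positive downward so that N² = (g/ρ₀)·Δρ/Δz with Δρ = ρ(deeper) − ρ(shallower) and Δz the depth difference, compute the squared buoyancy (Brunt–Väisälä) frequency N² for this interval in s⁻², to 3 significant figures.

4.25 × 10⁻⁴ s⁻²

Δρ = 999.72 − 999.07 = 0.65 kg m⁻³ over Δz = 94 − 79 = 15 m.
N² = (9.8/999.395) × (0.65/15) = 4.2492 × 10⁻⁴ s⁻² ≈ 4.25 × 10⁻⁴ s⁻².
A positive N² confirms static stability across the interval.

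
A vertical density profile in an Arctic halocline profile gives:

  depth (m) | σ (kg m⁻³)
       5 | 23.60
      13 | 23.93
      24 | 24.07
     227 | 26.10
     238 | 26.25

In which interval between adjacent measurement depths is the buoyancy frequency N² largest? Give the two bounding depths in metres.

Compute the density gradient over each adjacent pair:
  5–13 m: Δρ/Δz = 0.33/8 = 0.041 kg m⁻⁴
  13–24 m: Δρ/Δz = 0.14/11 = 0.013 kg m⁻⁴
  24–227 m: Δρ/Δz = 2.03/203 = 0.010 kg m⁻⁴
  227–238 m: Δρ/Δz = 0.15/11 = 0.014 kg m⁻⁴
The largest gradient is in the 5–13 m interval — the pycnocline.

5–13 m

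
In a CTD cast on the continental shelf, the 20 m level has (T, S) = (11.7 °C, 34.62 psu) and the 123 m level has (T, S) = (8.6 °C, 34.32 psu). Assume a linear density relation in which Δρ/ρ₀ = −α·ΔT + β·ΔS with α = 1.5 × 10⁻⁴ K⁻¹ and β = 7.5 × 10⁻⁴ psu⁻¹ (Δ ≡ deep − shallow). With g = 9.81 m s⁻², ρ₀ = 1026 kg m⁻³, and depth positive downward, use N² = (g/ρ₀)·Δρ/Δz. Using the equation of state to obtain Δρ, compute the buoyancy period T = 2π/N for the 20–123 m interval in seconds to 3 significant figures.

ΔT = -3.1 K, ΔS = -0.30 psu (deep − shallow).
Δρ/ρ₀ = −αΔT + βΔS = 4.65 × 10⁻⁴ − 2.25 × 10⁻⁴ = 2.40 × 10⁻⁴, so Δρ ≈ 0.2462 kg m⁻³.
N² = (g/ρ₀)·Δρ/Δz = g·(Δρ/ρ₀)/Δz = 9.81 × 2.40 × 10⁻⁴ / 103 = 2.2858 × 10⁻⁵ s⁻².
N = √(2.2858 × 10⁻⁵) = 4.7810 × 10⁻³ rad s⁻¹ → T = 2π/N = 1.3142 × 10³ s ≈ 1.31 × 10³ s.

1.31 × 10³ s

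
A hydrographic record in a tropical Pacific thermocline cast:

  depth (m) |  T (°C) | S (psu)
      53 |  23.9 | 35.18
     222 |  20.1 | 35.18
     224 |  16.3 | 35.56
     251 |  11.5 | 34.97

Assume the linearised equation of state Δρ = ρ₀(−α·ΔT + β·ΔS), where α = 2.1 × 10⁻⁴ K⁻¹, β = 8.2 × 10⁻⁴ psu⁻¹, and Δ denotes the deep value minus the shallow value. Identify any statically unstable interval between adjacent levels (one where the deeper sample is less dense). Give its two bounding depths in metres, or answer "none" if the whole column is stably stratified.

none

Evaluate Δρ/ρ₀ = −αΔT + βΔS across each adjacent pair:
  53–222 m: −αΔT+βΔS = −(2.1 × 10⁻⁴)(-3.8)+(8.2 × 10⁻⁴)(+0.00) = 8.0 × 10⁻⁴ → stable
  222–224 m: −αΔT+βΔS = −(2.1 × 10⁻⁴)(-3.8)+(8.2 × 10⁻⁴)(+0.38) = 1.1 × 10⁻³ → stable
  224–251 m: −αΔT+βΔS = −(2.1 × 10⁻⁴)(-4.8)+(8.2 × 10⁻⁴)(-0.59) = 5.2 × 10⁻⁴ → stable
Every interval has Δρ > 0: the column is stably stratified throughout.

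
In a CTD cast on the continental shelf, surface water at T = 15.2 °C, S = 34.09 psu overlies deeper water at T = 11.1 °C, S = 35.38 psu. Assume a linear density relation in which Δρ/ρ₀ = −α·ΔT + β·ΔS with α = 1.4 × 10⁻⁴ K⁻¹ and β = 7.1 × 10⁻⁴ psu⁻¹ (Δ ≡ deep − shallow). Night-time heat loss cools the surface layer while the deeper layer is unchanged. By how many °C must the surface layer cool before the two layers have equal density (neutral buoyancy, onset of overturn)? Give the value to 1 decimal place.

10.6 °C

Neutral buoyancy requires Δρ = 0, i.e. −α(T_deep − T_surf′) + β(S_deep − S_surf) = 0.
T_surf′ = T_deep − (β/α)·ΔS = 11.1 − (7.1 × 10⁻⁴/1.4 × 10⁻⁴)·(+1.29) = 4.558 °C.
Cooling required: 15.2 − (4.558) = 10.642 °C.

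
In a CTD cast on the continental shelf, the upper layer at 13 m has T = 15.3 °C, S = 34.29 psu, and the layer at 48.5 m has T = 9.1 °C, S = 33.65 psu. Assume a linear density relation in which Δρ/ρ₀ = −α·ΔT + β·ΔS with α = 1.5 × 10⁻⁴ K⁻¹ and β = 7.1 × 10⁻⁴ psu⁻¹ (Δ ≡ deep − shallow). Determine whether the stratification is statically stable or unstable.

ΔT = 9.1 − 15.3 = -6.2 K and ΔS = 33.65 − 34.29 = -0.64 psu (deep − shallow).
−αΔT = 9.30 × 10⁻⁴; βΔS = -4.544 × 10⁻⁴; sum Δρ/ρ₀ = 4.756 × 10⁻⁴.
Δρ/ρ₀ > 0, so Δρ > 0: deeper water is denser → statically stable.

stable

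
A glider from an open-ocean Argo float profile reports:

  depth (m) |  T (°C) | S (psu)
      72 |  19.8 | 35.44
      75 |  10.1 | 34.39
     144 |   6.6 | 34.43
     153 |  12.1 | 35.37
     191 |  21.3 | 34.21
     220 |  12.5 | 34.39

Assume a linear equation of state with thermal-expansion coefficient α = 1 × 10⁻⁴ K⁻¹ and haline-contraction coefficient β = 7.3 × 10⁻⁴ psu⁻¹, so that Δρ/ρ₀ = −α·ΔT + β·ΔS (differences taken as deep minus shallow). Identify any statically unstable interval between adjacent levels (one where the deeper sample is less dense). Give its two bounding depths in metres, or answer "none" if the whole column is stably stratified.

153–191 m

Evaluate Δρ/ρ₀ = −αΔT + βΔS across each adjacent pair:
  72–75 m: −αΔT+βΔS = −(1 × 10⁻⁴)(-9.7)+(7.3 × 10⁻⁴)(-1.05) = 2.0 × 10⁻⁴ → stable
  75–144 m: −αΔT+βΔS = −(1 × 10⁻⁴)(-3.5)+(7.3 × 10⁻⁴)(+0.04) = 3.8 × 10⁻⁴ → stable
  144–153 m: −αΔT+βΔS = −(1 × 10⁻⁴)(+5.5)+(7.3 × 10⁻⁴)(+0.94) = 1.4 × 10⁻⁴ → stable
  153–191 m: −αΔT+βΔS = −(1 × 10⁻⁴)(+9.2)+(7.3 × 10⁻⁴)(-1.16) = -1.8 × 10⁻³ → UNSTABLE
  191–220 m: −αΔT+βΔS = −(1 × 10⁻⁴)(-8.8)+(7.3 × 10⁻⁴)(+0.18) = 1.0 × 10⁻³ → stable
The 153–191 m interval has Δρ < 0: lighter water underlies denser water.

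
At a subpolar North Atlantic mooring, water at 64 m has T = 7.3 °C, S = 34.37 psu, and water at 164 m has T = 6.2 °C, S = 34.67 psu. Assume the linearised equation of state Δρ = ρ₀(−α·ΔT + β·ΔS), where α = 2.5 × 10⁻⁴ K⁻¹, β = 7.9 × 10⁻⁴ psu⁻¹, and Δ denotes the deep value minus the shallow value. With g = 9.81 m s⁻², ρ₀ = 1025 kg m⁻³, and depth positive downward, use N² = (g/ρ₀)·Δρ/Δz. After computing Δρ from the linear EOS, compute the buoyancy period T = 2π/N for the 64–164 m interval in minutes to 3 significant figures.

ΔT = -1.1 K, ΔS = +0.30 psu (deep − shallow).
Δρ/ρ₀ = −αΔT + βΔS = 2.75 × 10⁻⁴ + 2.37 × 10⁻⁴ = 5.12 × 10⁻⁴, so Δρ ≈ 0.5248 kg m⁻³.
N² = (g/ρ₀)·Δρ/Δz = g·(Δρ/ρ₀)/Δz = 9.81 × 5.12 × 10⁻⁴ / 100 = 5.0227 × 10⁻⁵ s⁻².
N = √(5.0227 × 10⁻⁵) = 7.0871 × 10⁻³ rad s⁻¹ → T = 2π/N = 886.57 s = 14.776 min ≈ 14.8 min.

14.8 min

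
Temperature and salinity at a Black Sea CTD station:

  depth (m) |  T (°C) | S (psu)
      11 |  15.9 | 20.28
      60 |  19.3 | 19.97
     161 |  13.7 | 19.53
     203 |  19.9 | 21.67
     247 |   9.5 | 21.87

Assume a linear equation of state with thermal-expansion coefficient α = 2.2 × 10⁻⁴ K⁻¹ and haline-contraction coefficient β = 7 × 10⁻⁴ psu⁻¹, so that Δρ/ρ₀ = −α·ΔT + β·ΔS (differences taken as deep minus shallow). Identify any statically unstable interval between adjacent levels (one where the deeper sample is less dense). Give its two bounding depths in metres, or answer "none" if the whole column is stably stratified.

11–60 m

Evaluate Δρ/ρ₀ = −αΔT + βΔS across each adjacent pair:
  11–60 m: −αΔT+βΔS = −(2.2 × 10⁻⁴)(+3.4)+(7 × 10⁻⁴)(-0.31) = -9.6 × 10⁻⁴ → UNSTABLE
  60–161 m: −αΔT+βΔS = −(2.2 × 10⁻⁴)(-5.6)+(7 × 10⁻⁴)(-0.44) = 9.2 × 10⁻⁴ → stable
  161–203 m: −αΔT+βΔS = −(2.2 × 10⁻⁴)(+6.2)+(7 × 10⁻⁴)(+2.14) = 1.3 × 10⁻⁴ → stable
  203–247 m: −αΔT+βΔS = −(2.2 × 10⁻⁴)(-10.4)+(7 × 10⁻⁴)(+0.20) = 2.4 × 10⁻³ → stable
The 11–60 m interval has Δρ < 0: lighter water underlies denser water.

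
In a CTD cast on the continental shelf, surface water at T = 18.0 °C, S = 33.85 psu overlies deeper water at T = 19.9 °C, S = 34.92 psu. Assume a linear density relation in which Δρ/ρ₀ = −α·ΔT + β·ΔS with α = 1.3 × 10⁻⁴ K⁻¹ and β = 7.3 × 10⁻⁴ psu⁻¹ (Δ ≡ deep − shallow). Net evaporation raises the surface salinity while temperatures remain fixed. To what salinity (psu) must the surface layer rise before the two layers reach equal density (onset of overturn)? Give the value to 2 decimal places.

Neutral buoyancy requires −α(T_deep − T_surf) + β(S_deep − S_surf′) = 0.
S_surf′ = S_deep − (α/β)·ΔT = 34.92 − (1.3 × 10⁻⁴/7.3 × 10⁻⁴)·(+1.9) = 34.5816 psu.
Increase required: 34.5816 − 33.85 = 0.7316 psu.

34.58 psu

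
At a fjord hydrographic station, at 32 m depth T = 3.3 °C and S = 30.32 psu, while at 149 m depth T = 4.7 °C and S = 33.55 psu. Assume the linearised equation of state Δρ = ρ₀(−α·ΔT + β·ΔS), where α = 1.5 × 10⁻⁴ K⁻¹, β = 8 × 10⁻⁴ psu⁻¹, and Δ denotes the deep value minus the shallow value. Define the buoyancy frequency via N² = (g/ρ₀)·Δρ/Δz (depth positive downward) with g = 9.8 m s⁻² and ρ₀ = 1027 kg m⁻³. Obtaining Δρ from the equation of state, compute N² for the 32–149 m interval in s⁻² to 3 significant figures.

ΔT = +1.4 K, ΔS = +3.23 psu (deep − shallow).
Δρ/ρ₀ = −αΔT + βΔS = -2.10 × 10⁻⁴ + 2.584 × 10⁻³ = 2.374 × 10⁻³, so Δρ ≈ 2.438 kg m⁻³.
N² = (g/ρ₀)·Δρ/Δz = g·(Δρ/ρ₀)/Δz = 9.8 × 2.374 × 10⁻³ / 117 = 1.9885 × 10⁻⁴ s⁻² ≈ 1.99 × 10⁻⁴ s⁻².

1.99 × 10⁻⁴ s⁻²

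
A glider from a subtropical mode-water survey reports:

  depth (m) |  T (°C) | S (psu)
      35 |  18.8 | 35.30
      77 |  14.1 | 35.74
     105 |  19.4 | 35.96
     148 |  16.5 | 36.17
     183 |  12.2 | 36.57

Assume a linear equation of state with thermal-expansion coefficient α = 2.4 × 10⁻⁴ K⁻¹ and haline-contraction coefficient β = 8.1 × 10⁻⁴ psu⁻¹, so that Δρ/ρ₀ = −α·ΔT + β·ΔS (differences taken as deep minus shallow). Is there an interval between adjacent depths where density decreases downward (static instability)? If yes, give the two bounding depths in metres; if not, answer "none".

77–105 m

Evaluate Δρ/ρ₀ = −αΔT + βΔS across each adjacent pair:
  35–77 m: −αΔT+βΔS = −(2.4 × 10⁻⁴)(-4.7)+(8.1 × 10⁻⁴)(+0.44) = 1.5 × 10⁻³ → stable
  77–105 m: −αΔT+βΔS = −(2.4 × 10⁻⁴)(+5.3)+(8.1 × 10⁻⁴)(+0.22) = -1.1 × 10⁻³ → UNSTABLE
  105–148 m: −αΔT+βΔS = −(2.4 × 10⁻⁴)(-2.9)+(8.1 × 10⁻⁴)(+0.21) = 8.7 × 10⁻⁴ → stable
  148–183 m: −αΔT+βΔS = −(2.4 × 10⁻⁴)(-4.3)+(8.1 × 10⁻⁴)(+0.40) = 1.4 × 10⁻³ → stable
The 77–105 m interval has Δρ < 0: lighter water underlies denser water.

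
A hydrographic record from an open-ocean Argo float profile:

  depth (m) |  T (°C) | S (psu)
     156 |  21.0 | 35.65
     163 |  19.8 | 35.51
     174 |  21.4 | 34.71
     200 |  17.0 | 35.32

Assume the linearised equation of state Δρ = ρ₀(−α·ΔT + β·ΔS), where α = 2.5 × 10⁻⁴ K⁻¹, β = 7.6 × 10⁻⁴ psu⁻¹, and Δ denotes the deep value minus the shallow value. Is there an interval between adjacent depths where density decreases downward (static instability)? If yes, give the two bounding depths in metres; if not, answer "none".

Evaluate Δρ/ρ₀ = −αΔT + βΔS across each adjacent pair:
  156–163 m: −αΔT+βΔS = −(2.5 × 10⁻⁴)(-1.2)+(7.6 × 10⁻⁴)(-0.14) = 1.9 × 10⁻⁴ → stable
  163–174 m: −αΔT+βΔS = −(2.5 × 10⁻⁴)(+1.6)+(7.6 × 10⁻⁴)(-0.80) = -1.0 × 10⁻³ → UNSTABLE
  174–200 m: −αΔT+βΔS = −(2.5 × 10⁻⁴)(-4.4)+(7.6 × 10⁻⁴)(+0.61) = 1.6 × 10⁻³ → stable
The 163–174 m interval has Δρ < 0: lighter water underlies denser water.

163–174 m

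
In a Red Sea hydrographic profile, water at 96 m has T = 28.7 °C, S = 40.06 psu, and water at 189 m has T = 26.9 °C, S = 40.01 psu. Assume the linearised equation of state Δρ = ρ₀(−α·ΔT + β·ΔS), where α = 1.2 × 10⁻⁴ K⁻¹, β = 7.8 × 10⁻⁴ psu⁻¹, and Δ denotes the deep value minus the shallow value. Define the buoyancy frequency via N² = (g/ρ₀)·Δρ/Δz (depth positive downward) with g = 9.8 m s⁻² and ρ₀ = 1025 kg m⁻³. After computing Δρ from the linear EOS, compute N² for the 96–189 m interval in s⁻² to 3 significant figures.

ΔT = -1.8 K, ΔS = -0.05 psu (deep − shallow).
Δρ/ρ₀ = −αΔT + βΔS = 2.16 × 10⁻⁴ − 3.90 × 10⁻⁵ = 1.77 × 10⁻⁴, so Δρ ≈ 0.1814 kg m⁻³.
N² = (g/ρ₀)·Δρ/Δz = g·(Δρ/ρ₀)/Δz = 9.8 × 1.77 × 10⁻⁴ / 93 = 1.8652 × 10⁻⁵ s⁻² ≈ 1.87 × 10⁻⁵ s⁻².

1.87 × 10⁻⁵ s⁻²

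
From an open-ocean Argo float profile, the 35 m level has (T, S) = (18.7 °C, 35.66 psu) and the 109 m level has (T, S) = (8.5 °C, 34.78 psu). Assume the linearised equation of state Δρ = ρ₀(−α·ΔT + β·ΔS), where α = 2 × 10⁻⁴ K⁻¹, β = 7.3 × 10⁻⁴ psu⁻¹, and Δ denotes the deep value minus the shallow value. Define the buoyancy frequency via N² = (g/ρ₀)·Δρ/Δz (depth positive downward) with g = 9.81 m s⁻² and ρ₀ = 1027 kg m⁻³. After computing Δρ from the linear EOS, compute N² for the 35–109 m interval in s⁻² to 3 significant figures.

1.85 × 10⁻⁴ s⁻²

ΔT = -10.2 K, ΔS = -0.88 psu (deep − shallow).
Δρ/ρ₀ = −αΔT + βΔS = 2.04 × 10⁻³ − 6.424 × 10⁻⁴ = 1.3976 × 10⁻³, so Δρ ≈ 1.435 kg m⁻³.
N² = (g/ρ₀)·Δρ/Δz = g·(Δρ/ρ₀)/Δz = 9.81 × 1.3976 × 10⁻³ / 74 = 1.8528 × 10⁻⁴ s⁻² ≈ 1.85 × 10⁻⁴ s⁻².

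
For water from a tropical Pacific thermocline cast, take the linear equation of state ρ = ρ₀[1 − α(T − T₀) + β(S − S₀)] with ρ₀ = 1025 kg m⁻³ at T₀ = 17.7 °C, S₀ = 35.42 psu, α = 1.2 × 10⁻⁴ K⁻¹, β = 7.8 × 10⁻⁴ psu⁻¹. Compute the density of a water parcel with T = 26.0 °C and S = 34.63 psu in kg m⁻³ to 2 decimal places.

1023.35 kg m⁻³

T − T₀ = +8.3 K, S − S₀ = -0.79 psu.
Bracket = 1 − α·(+8.3) + β·(-0.79) = 1 + (-1.6122 × 10⁻³) = 0.9983878.
ρ = 1025 × 0.9983878 = 1023.35 kg m⁻³.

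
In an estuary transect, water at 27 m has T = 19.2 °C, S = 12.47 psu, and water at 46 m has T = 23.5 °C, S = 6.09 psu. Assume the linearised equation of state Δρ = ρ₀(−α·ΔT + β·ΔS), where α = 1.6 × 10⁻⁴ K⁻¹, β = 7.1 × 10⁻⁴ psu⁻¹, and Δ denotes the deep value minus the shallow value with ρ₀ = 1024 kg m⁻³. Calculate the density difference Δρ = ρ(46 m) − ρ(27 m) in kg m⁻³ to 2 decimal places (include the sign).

ΔT = +4.3 K, ΔS = -6.38 psu (deep − shallow).
Δρ/ρ₀ = −(1.6 × 10⁻⁴)(+4.3) + (7.1 × 10⁻⁴)(-6.38) = -5.2178 × 10⁻³.
Δρ = 1024 × (-5.2178 × 10⁻³) = -5.34 kg m⁻³.
Negative Δρ: lighter below, statically unstable.

-5.34 kg m⁻³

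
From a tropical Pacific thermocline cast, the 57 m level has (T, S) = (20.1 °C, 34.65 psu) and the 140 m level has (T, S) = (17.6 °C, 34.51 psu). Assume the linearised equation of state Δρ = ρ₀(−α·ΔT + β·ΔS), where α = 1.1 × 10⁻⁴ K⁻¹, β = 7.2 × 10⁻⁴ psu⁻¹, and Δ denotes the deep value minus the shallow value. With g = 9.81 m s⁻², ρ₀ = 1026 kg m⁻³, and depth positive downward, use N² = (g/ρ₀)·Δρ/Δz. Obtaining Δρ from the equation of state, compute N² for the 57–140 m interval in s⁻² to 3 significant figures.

ΔT = -2.5 K, ΔS = -0.14 psu (deep − shallow).
Δρ/ρ₀ = −αΔT + βΔS = 2.75 × 10⁻⁴ − 1.008 × 10⁻⁴ = 1.742 × 10⁻⁴, so Δρ ≈ 0.1787 kg m⁻³.
N² = (g/ρ₀)·Δρ/Δz = g·(Δρ/ρ₀)/Δz = 9.81 × 1.742 × 10⁻⁴ / 83 = 2.0589 × 10⁻⁵ s⁻² ≈ 2.06 × 10⁻⁵ s⁻².

2.06 × 10⁻⁵ s⁻²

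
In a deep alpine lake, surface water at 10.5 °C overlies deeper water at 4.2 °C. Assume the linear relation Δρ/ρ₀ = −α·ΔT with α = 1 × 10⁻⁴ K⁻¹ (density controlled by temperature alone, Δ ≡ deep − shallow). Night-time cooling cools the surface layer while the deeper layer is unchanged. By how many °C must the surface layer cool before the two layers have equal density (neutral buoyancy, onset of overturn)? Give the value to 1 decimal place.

With temperature the only control, equal density requires T_surf′ = T_deep.
T_surf′ = 4.2 °C.
Cooling required: 10.5 − 4.2 = 6.3 °C.

6.3 °C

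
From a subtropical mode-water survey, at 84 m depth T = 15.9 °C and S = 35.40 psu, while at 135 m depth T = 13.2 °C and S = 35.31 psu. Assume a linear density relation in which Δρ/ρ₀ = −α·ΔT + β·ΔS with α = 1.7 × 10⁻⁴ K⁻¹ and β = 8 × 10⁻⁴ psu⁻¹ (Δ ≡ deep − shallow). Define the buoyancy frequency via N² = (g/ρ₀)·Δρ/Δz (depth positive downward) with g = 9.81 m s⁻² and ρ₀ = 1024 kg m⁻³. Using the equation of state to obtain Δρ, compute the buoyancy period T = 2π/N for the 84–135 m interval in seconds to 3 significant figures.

728 s

ΔT = -2.7 K, ΔS = -0.09 psu (deep − shallow).
Δρ/ρ₀ = −αΔT + βΔS = 4.59 × 10⁻⁴ − 7.20 × 10⁻⁵ = 3.87 × 10⁻⁴, so Δρ ≈ 0.3963 kg m⁻³.
N² = (g/ρ₀)·Δρ/Δz = g·(Δρ/ρ₀)/Δz = 9.81 × 3.87 × 10⁻⁴ / 51 = 7.4441 × 10⁻⁵ s⁻².
N = √(7.4441 × 10⁻⁵) = 8.6279 × 10⁻³ rad s⁻¹ → T = 2π/N = 728.24 s ≈ 728 s.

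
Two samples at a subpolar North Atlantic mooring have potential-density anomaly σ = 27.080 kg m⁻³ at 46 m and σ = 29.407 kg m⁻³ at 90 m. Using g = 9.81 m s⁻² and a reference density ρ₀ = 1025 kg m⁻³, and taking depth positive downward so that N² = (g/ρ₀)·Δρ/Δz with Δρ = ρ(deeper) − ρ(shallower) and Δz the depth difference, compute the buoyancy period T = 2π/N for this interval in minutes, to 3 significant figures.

4.65 min

Δρ = 1029.407 − 1027.080 = 2.327 kg m⁻³ over Δz = 90 − 46 = 44 m.
N² = (9.81/1025) × (2.327/44) = 5.0616 × 10⁻⁴ s⁻².
N = √(5.0616 × 10⁻⁴) = 0.022498 rad s⁻¹, so T = 2π/N = 279.28 s = 4.6547 min ≈ 4.65 min.
N² > 0, so the interval is statically stable.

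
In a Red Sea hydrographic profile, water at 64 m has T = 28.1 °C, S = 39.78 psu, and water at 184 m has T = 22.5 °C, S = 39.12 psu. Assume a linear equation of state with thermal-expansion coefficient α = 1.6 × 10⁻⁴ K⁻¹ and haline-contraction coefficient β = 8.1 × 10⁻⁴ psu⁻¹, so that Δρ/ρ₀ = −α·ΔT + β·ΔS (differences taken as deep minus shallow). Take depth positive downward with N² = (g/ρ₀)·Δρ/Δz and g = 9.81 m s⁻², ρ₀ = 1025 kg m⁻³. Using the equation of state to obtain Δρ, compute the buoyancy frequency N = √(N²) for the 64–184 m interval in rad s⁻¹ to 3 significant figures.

ΔT = -5.6 K, ΔS = -0.66 psu (deep − shallow).
Δρ/ρ₀ = −αΔT + βΔS = 8.96 × 10⁻⁴ − 5.346 × 10⁻⁴ = 3.614 × 10⁻⁴, so Δρ ≈ 0.3704 kg m⁻³.
N² = (g/ρ₀)·Δρ/Δz = g·(Δρ/ρ₀)/Δz = 9.81 × 3.614 × 10⁻⁴ / 120 = 2.9544 × 10⁻⁵ s⁻².
N = √(2.9544 × 10⁻⁵) = 5.4354 × 10⁻³ rad s⁻¹ ≈ 5.44 × 10⁻³ rad s⁻¹.

5.44 × 10⁻³ rad s⁻¹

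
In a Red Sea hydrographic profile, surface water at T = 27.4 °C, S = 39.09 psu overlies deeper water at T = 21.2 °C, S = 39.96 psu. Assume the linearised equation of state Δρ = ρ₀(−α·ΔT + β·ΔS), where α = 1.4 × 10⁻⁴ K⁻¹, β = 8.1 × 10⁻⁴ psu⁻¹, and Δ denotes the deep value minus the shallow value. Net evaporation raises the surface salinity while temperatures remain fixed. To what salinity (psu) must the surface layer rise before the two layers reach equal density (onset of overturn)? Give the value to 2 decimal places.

Neutral buoyancy requires −α(T_deep − T_surf) + β(S_deep − S_surf′) = 0.
S_surf′ = S_deep − (α/β)·ΔT = 39.96 − (1.4 × 10⁻⁴/8.1 × 10⁻⁴)·(-6.2) = 41.0316 psu.
Increase required: 41.0316 − 39.09 = 1.9416 psu.

41.03 psu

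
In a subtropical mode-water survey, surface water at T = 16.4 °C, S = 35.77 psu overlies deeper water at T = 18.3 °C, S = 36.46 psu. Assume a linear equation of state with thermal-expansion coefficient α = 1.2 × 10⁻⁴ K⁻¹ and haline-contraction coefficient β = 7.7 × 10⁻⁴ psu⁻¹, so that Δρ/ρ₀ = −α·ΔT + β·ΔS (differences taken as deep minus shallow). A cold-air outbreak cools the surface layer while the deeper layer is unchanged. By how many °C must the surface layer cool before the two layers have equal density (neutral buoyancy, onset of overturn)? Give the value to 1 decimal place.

Neutral buoyancy requires Δρ = 0, i.e. −α(T_deep − T_surf′) + β(S_deep − S_surf) = 0.
T_surf′ = T_deep − (β/α)·ΔS = 18.3 − (7.7 × 10⁻⁴/1.2 × 10⁻⁴)·(+0.69) = 13.873 °C.
Cooling required: 16.4 − (13.873) = 2.527 °C.

2.5 °C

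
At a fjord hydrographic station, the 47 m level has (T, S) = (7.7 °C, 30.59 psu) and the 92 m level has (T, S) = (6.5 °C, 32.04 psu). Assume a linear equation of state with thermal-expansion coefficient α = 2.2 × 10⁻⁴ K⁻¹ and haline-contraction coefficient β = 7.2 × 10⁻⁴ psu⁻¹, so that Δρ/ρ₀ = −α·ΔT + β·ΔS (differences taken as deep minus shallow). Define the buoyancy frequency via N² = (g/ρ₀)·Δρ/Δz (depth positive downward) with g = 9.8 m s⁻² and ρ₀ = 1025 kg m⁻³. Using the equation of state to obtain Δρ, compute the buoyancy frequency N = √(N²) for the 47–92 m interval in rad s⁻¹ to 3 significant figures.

ΔT = -1.2 K, ΔS = +1.45 psu (deep − shallow).
Δρ/ρ₀ = −αΔT + βΔS = 2.64 × 10⁻⁴ + 1.044 × 10⁻³ = 1.308 × 10⁻³, so Δρ ≈ 1.341 kg m⁻³.
N² = (g/ρ₀)·Δρ/Δz = g·(Δρ/ρ₀)/Δz = 9.8 × 1.308 × 10⁻³ / 45 = 2.8485 × 10⁻⁴ s⁻².
N = √(2.8485 × 10⁻⁴) = 0.016877 rad s⁻¹ ≈ 0.0169 rad s⁻¹.

0.0169 rad s⁻¹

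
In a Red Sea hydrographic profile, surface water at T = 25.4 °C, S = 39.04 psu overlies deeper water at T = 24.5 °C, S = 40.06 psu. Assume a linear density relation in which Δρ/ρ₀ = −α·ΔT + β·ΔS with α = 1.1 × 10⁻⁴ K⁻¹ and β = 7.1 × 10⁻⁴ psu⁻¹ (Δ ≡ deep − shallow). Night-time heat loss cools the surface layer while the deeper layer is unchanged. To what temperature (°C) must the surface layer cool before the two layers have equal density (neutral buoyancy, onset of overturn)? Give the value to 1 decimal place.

Neutral buoyancy requires Δρ = 0, i.e. −α(T_deep − T_surf′) + β(S_deep − S_surf) = 0.
T_surf′ = T_deep − (β/α)·ΔS = 24.5 − (7.1 × 10⁻⁴/1.1 × 10⁻⁴)·(+1.02) = 17.916 °C.
Cooling required: 25.4 − (17.916) = 7.484 °C.

17.9 °C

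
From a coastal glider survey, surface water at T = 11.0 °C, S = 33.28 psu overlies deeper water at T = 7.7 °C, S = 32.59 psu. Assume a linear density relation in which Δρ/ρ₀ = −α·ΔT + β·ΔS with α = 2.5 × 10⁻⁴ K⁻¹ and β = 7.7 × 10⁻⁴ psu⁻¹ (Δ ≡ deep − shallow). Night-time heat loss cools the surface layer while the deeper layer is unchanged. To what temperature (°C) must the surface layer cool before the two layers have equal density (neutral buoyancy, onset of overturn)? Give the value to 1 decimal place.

9.8 °C

Neutral buoyancy requires Δρ = 0, i.e. −α(T_deep − T_surf′) + β(S_deep − S_surf) = 0.
T_surf′ = T_deep − (β/α)·ΔS = 7.7 − (7.7 × 10⁻⁴/2.5 × 10⁻⁴)·(-0.69) = 9.825 °C.
Cooling required: 11.0 − (9.825) = 1.175 °C.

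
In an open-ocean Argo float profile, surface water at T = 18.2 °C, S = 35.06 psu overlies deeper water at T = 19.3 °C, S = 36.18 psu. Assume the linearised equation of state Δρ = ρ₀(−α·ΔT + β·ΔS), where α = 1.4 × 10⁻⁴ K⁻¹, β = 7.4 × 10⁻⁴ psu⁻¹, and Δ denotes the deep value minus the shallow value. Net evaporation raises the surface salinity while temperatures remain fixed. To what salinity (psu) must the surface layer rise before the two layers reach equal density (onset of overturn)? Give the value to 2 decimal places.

Neutral buoyancy requires −α(T_deep − T_surf) + β(S_deep − S_surf′) = 0.
S_surf′ = S_deep − (α/β)·ΔT = 36.18 − (1.4 × 10⁻⁴/7.4 × 10⁻⁴)·(+1.1) = 35.9719 psu.
Increase required: 35.9719 − 35.06 = 0.9119 psu.

35.97 psu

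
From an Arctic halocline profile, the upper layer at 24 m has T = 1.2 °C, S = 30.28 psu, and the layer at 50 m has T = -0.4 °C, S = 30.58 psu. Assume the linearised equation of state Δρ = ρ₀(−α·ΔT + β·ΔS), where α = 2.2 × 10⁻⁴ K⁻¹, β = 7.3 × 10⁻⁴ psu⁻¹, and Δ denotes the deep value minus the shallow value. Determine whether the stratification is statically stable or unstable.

ΔT = -0.4 − 1.2 = -1.6 K and ΔS = 30.58 − 30.28 = +0.30 psu (deep − shallow).
−αΔT = 3.52 × 10⁻⁴; βΔS = 2.19 × 10⁻⁴; sum Δρ/ρ₀ = 5.71 × 10⁻⁴.
Δρ/ρ₀ > 0, so Δρ > 0: deeper water is denser → statically stable.

stable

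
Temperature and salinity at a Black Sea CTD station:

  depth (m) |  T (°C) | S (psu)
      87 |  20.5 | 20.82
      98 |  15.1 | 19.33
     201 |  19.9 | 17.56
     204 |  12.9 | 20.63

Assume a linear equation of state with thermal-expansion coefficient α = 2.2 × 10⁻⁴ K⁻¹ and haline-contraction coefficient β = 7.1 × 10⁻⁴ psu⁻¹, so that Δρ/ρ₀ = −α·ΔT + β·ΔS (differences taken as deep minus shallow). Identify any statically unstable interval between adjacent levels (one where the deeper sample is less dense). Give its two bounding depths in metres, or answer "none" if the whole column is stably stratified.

98–201 m

Evaluate Δρ/ρ₀ = −αΔT + βΔS across each adjacent pair:
  87–98 m: −αΔT+βΔS = −(2.2 × 10⁻⁴)(-5.4)+(7.1 × 10⁻⁴)(-1.49) = 1.3 × 10⁻⁴ → stable
  98–201 m: −αΔT+βΔS = −(2.2 × 10⁻⁴)(+4.8)+(7.1 × 10⁻⁴)(-1.77) = -2.3 × 10⁻³ → UNSTABLE
  201–204 m: −αΔT+βΔS = −(2.2 × 10⁻⁴)(-7.0)+(7.1 × 10⁻⁴)(+3.07) = 3.7 × 10⁻³ → stable
The 98–201 m interval has Δρ < 0: lighter water underlies denser water.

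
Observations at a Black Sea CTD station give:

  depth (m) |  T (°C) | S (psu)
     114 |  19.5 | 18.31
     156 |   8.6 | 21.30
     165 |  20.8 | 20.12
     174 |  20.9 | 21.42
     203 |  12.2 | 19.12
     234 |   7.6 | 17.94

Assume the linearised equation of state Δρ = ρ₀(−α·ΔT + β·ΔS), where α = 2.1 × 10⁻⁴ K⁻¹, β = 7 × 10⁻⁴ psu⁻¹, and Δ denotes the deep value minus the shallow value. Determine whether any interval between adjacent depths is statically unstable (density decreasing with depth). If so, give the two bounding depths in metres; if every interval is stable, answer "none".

156–165 m

Evaluate Δρ/ρ₀ = −αΔT + βΔS across each adjacent pair:
  114–156 m: −αΔT+βΔS = −(2.1 × 10⁻⁴)(-10.9)+(7 × 10⁻⁴)(+2.99) = 4.4 × 10⁻³ → stable
  156–165 m: −αΔT+βΔS = −(2.1 × 10⁻⁴)(+12.2)+(7 × 10⁻⁴)(-1.18) = -3.4 × 10⁻³ → UNSTABLE
  165–174 m: −αΔT+βΔS = −(2.1 × 10⁻⁴)(+0.1)+(7 × 10⁻⁴)(+1.30) = 8.9 × 10⁻⁴ → stable
  174–203 m: −αΔT+βΔS = −(2.1 × 10⁻⁴)(-8.7)+(7 × 10⁻⁴)(-2.30) = 2.2 × 10⁻⁴ → stable
  203–234 m: −αΔT+βΔS = −(2.1 × 10⁻⁴)(-4.6)+(7 × 10⁻⁴)(-1.18) = 1.4 × 10⁻⁴ → stable
The 156–165 m interval has Δρ < 0: lighter water underlies denser water.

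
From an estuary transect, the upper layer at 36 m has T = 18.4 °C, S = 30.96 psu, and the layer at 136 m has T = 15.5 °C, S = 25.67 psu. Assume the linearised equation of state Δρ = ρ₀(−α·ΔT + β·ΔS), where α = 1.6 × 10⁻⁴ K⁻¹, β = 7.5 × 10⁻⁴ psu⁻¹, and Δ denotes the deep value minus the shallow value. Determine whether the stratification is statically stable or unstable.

ΔT = 15.5 − 18.4 = -2.9 K and ΔS = 25.67 − 30.96 = -5.29 psu (deep − shallow).
−αΔT = 4.64 × 10⁻⁴; βΔS = -3.9675 × 10⁻³; sum Δρ/ρ₀ = -3.5035 × 10⁻³.
Δρ/ρ₀ < 0, so Δρ < 0: deeper water is lighter → statically unstable; the column would overturn.

unstable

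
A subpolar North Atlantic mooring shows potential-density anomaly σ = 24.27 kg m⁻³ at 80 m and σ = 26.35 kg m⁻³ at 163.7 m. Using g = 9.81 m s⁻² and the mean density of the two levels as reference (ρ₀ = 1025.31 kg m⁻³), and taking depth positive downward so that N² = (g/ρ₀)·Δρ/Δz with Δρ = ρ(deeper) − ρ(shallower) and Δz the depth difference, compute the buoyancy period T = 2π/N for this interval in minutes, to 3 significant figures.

6.79 min

Δρ = 1026.35 − 1024.27 = 2.08 kg m⁻³ over Δz = 163.7 − 80 = 83.7 m.
N² = (9.81/1025.31) × (2.08/83.7) = 2.3777 × 10⁻⁴ s⁻².
N = √(2.3777 × 10⁻⁴) = 0.015420 rad s⁻¹, so T = 2π/N = 407.47 s = 6.7912 min ≈ 6.79 min.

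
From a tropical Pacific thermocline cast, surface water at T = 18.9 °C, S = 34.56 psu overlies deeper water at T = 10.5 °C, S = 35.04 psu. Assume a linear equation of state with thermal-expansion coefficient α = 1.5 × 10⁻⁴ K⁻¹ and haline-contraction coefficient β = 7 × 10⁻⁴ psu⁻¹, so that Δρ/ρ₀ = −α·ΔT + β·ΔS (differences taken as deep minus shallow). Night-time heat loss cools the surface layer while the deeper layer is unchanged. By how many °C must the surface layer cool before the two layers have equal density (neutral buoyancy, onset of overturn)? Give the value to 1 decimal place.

10.6 °C

Neutral buoyancy requires Δρ = 0, i.e. −α(T_deep − T_surf′) + β(S_deep − S_surf) = 0.
T_surf′ = T_deep − (β/α)·ΔS = 10.5 − (7 × 10⁻⁴/1.5 × 10⁻⁴)·(+0.48) = 8.260 °C.
Cooling required: 18.9 − (8.260) = 10.640 °C.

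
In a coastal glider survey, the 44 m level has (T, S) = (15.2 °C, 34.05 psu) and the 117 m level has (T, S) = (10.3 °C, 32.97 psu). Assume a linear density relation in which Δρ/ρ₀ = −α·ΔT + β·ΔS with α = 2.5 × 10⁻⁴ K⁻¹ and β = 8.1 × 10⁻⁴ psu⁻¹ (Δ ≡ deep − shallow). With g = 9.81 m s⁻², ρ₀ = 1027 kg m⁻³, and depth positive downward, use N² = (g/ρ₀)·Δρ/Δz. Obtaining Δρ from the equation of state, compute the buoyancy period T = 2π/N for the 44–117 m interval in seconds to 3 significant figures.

ΔT = -4.9 K, ΔS = -1.08 psu (deep − shallow).
Δρ/ρ₀ = −αΔT + βΔS = 1.225 × 10⁻³ − 8.748 × 10⁻⁴ = 3.502 × 10⁻⁴, so Δρ ≈ 0.3597 kg m⁻³.
N² = (g/ρ₀)·Δρ/Δz = g·(Δρ/ρ₀)/Δz = 9.81 × 3.502 × 10⁻⁴ / 73 = 4.7061 × 10⁻⁵ s⁻².
N = √(4.7061 × 10⁻⁵) = 6.8601 × 10⁻³ rad s⁻¹ → T = 2π/N = 915.90 s ≈ 916 s.

916 s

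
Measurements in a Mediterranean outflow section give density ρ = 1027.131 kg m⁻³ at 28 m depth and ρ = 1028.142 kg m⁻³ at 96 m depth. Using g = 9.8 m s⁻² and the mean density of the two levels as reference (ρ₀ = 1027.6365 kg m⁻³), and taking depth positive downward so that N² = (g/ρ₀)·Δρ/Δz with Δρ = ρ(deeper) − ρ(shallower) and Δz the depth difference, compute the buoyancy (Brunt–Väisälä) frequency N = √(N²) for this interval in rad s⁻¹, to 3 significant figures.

0.0119 rad s⁻¹

Δρ = 1028.142 − 1027.131 = 1.011 kg m⁻³ over Δz = 96 − 28 = 68 m.
N² = (9.8/1027.6365) × (1.011/68) = 1.4178 × 10⁻⁴ s⁻².
N = √(1.4178 × 10⁻⁴) = 0.011907 rad s⁻¹ ≈ 0.0119 rad s⁻¹.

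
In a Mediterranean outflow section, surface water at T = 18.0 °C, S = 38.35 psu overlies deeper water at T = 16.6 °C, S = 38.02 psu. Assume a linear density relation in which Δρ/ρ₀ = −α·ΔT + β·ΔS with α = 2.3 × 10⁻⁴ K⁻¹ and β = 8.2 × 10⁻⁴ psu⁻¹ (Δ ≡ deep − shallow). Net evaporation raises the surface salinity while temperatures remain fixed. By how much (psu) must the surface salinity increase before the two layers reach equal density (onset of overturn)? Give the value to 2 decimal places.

0.06 psu

Neutral buoyancy requires −α(T_deep − T_surf) + β(S_deep − S_surf′) = 0.
S_surf′ = S_deep − (α/β)·ΔT = 38.02 − (2.3 × 10⁻⁴/8.2 × 10⁻⁴)·(-1.4) = 38.4127 psu.
Increase required: 38.4127 − 38.35 = 0.0627 psu.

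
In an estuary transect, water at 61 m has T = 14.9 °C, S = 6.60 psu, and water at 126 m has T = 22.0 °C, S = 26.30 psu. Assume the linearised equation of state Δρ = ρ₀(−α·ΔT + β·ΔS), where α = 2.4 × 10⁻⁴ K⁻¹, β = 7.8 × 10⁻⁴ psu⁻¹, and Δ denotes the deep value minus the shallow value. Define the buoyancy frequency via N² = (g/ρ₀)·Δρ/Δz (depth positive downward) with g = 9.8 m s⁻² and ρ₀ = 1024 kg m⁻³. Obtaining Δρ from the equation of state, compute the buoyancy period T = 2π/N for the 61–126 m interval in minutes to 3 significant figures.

2.31 min

ΔT = +7.1 K, ΔS = +19.70 psu (deep − shallow).
Δρ/ρ₀ = −αΔT + βΔS = -1.704 × 10⁻³ + 0.015366 = 0.013662, so Δρ ≈ 13.99 kg m⁻³.
N² = (g/ρ₀)·Δρ/Δz = g·(Δρ/ρ₀)/Δz = 9.8 × 0.013662 / 65 = 2.0598 × 10⁻³ s⁻².
N = √(2.0598 × 10⁻³) = 0.045385 rad s⁻¹ → T = 2π/N = 138.44 s = 2.3073 min ≈ 2.31 min.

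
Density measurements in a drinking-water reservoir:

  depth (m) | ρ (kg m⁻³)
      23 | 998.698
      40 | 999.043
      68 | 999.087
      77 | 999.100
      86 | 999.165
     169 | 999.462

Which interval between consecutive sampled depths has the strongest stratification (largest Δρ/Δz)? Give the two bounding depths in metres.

Compute the density gradient over each adjacent pair:
  23–40 m: Δρ/Δz = 0.345/17 = 0.020 kg m⁻⁴
  40–68 m: Δρ/Δz = 0.044/28 = 1.6 × 10⁻³ kg m⁻⁴
  68–77 m: Δρ/Δz = 0.013/9 = 1.4 × 10⁻³ kg m⁻⁴
  77–86 m: Δρ/Δz = 0.065/9 = 7.2 × 10⁻³ kg m⁻⁴
  86–169 m: Δρ/Δz = 0.297/83 = 3.6 × 10⁻³ kg m⁻⁴
The largest gradient is in the 23–40 m interval — the pycnocline.

23–40 m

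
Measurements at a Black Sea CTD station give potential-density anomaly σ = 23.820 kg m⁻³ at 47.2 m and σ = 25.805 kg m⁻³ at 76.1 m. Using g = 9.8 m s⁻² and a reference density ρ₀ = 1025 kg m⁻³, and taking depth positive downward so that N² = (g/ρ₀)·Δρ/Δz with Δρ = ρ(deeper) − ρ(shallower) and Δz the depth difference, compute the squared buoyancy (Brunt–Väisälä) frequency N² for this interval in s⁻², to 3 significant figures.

Δρ = 1025.805 − 1023.820 = 1.985 kg m⁻³ over Δz = 76.1 − 47.2 = 28.9 m.
N² = (9.8/1025) × (1.985/28.9) = 6.5670 × 10⁻⁴ s⁻² ≈ 6.57 × 10⁻⁴ s⁻².
Since Δρ > 0 the layer is stably stratified.

6.57 × 10⁻⁴ s⁻²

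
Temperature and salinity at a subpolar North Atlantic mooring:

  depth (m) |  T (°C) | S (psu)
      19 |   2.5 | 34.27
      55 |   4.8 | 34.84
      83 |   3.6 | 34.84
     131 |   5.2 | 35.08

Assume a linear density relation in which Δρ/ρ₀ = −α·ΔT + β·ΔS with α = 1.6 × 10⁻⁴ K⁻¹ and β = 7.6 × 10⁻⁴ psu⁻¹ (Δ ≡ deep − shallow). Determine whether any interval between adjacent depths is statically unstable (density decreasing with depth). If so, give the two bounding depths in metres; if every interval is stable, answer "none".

Evaluate Δρ/ρ₀ = −αΔT + βΔS across each adjacent pair:
  19–55 m: −αΔT+βΔS = −(1.6 × 10⁻⁴)(+2.3)+(7.6 × 10⁻⁴)(+0.57) = 6.5 × 10⁻⁵ → stable
  55–83 m: −αΔT+βΔS = −(1.6 × 10⁻⁴)(-1.2)+(7.6 × 10⁻⁴)(+0.00) = 1.9 × 10⁻⁴ → stable
  83–131 m: −αΔT+βΔS = −(1.6 × 10⁻⁴)(+1.6)+(7.6 × 10⁻⁴)(+0.24) = -7.4 × 10⁻⁵ → UNSTABLE
The 83–131 m interval has Δρ < 0: lighter water underlies denser water.

83–131 m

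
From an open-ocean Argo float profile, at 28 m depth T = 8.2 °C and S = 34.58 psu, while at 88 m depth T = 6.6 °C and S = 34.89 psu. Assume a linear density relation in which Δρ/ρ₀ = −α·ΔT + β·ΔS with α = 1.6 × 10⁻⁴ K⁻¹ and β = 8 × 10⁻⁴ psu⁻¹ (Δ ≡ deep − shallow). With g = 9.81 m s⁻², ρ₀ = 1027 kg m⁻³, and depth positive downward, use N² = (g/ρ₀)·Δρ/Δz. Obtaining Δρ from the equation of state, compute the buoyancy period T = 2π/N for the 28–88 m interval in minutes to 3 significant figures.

11.5 min

ΔT = -1.6 K, ΔS = +0.31 psu (deep − shallow).
Δρ/ρ₀ = −αΔT + βΔS = 2.56 × 10⁻⁴ + 2.48 × 10⁻⁴ = 5.04 × 10⁻⁴, so Δρ ≈ 0.5176 kg m⁻³.
N² = (g/ρ₀)·Δρ/Δz = g·(Δρ/ρ₀)/Δz = 9.81 × 5.04 × 10⁻⁴ / 60 = 8.2404 × 10⁻⁵ s⁻².
N = √(8.2404 × 10⁻⁵) = 9.0777 × 10⁻³ rad s⁻¹ → T = 2π/N = 692.16 s = 11.536 min ≈ 11.5 min.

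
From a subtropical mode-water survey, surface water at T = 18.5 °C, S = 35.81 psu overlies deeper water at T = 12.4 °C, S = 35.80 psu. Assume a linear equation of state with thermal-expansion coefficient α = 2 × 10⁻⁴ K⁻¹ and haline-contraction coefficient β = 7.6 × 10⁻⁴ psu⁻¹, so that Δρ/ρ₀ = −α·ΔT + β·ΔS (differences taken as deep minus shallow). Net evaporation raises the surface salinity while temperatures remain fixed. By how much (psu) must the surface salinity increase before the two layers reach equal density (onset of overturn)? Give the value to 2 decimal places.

Neutral buoyancy requires −α(T_deep − T_surf) + β(S_deep − S_surf′) = 0.
S_surf′ = S_deep − (α/β)·ΔT = 35.80 − (2 × 10⁻⁴/7.6 × 10⁻⁴)·(-6.1) = 37.4053 psu.
Increase required: 37.4053 − 35.81 = 1.5953 psu.

1.60 psu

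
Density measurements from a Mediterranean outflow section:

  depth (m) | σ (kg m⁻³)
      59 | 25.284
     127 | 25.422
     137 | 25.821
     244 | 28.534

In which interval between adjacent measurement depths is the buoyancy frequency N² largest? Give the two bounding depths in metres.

Compute the density gradient over each adjacent pair:
  59–127 m: Δρ/Δz = 0.138/68 = 2.0 × 10⁻³ kg m⁻⁴
  127–137 m: Δρ/Δz = 0.399/10 = 0.040 kg m⁻⁴
  137–244 m: Δρ/Δz = 2.713/107 = 0.025 kg m⁻⁴
The largest gradient is in the 127–137 m interval — the pycnocline.

127–137 m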